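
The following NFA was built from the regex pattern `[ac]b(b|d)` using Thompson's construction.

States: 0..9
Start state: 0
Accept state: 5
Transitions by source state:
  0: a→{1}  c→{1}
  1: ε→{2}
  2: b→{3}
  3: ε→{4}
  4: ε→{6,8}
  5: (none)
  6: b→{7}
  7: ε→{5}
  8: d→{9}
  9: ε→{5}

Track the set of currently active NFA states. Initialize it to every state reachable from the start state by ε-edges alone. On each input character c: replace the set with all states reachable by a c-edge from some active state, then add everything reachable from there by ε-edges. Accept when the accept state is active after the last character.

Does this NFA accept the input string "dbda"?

Answer: REJECT

Derivation:
start: ε-closure({0}) = {0}
'd' @ 1: {}  — state set empty
rest 'bda' ignored (set empty)
end set {} — state 5 not in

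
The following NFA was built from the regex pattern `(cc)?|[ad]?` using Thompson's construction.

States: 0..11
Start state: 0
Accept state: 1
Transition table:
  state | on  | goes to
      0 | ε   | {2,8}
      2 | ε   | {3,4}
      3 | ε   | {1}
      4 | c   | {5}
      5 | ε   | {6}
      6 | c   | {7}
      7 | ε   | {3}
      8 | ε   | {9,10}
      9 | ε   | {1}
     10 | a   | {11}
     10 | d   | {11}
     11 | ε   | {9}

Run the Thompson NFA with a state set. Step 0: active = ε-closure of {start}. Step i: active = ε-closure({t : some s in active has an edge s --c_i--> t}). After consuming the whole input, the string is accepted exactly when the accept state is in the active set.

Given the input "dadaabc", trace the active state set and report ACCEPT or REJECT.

S₀ = ε-closure({0}) = {0,1,2,3,4,8,9,10}
'd' @ 1: {1,9,11}  [accepting]
'a' @ 2: {}  — no active states
rest 'daabc' ignored (set empty)
final: {}; accept 1 not in set

Answer: REJECT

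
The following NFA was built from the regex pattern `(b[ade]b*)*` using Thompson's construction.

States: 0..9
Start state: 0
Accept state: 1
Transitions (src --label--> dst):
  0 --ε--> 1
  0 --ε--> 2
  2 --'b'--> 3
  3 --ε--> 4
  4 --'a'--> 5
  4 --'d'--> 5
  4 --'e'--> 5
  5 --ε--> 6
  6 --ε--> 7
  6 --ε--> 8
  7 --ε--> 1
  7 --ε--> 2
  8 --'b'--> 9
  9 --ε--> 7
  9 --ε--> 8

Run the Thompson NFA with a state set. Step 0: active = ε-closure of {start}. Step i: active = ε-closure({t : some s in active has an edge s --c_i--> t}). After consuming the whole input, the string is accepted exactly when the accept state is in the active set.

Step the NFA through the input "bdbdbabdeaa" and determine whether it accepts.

S₀ = ε-closure({0}) = {0,1,2}
'b' @ 1: {3,4}
'd' @ 2: {1,2,5,6,7,8}  [accepting]
'b' @ 3: {1,2,3,4,7,8,9}  [accepting]
'd' @ 4: {1,2,5,6,7,8}  [accepting]
'b' @ 5: {1,2,3,4,7,8,9}  [accepting]
'a' @ 6: {1,2,5,6,7,8}  [accepting]
'b' @ 7: {1,2,3,4,7,8,9}  [accepting]
'd' @ 8: {1,2,5,6,7,8}  [accepting]
'e' @ 9: {}  — dead — no transitions
rest 'aa' ignored (set empty)
end set {} — state 1 not in

Answer: REJECT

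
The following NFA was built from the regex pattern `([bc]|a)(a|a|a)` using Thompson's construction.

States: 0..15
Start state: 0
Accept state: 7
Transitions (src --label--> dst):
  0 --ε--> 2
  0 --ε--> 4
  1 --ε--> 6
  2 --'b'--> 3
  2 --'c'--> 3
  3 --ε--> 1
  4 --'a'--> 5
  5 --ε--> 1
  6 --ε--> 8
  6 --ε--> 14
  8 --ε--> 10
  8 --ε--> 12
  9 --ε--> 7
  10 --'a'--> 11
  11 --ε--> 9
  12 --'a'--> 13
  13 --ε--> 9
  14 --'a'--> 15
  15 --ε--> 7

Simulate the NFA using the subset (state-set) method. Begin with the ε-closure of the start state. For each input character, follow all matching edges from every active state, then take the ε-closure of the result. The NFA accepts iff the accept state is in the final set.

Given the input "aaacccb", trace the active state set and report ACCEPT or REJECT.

initial (ε-close {0}): {0,2,4}
'a' @ 1: {1,5,6,8,10,12,14}
'a' @ 2: {7,9,11,13,15}  ✓accept
'a' @ 3: {}  — dead — no transitions
rest 'cccb' ignored (set empty)
after full input: {}  (accept=7 not in)

Answer: REJECT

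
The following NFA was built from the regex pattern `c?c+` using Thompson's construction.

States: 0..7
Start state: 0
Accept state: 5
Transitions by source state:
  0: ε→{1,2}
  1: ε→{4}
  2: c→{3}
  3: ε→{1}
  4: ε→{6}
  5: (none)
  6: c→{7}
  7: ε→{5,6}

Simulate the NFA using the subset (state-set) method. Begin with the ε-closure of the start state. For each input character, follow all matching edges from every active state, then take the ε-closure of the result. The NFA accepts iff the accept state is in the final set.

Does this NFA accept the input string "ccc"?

S₀ = ε-closure({0}) = {0,1,2,4,6}
'c' @ 1: {1,3,4,5,6,7}  (accept∈set)
'c' @ 2: {5,6,7}  (accept∈set)
'c' @ 3: {5,6,7}  (accept∈set)
final: {5,6,7}; accept 5 in set

Answer: ACCEPT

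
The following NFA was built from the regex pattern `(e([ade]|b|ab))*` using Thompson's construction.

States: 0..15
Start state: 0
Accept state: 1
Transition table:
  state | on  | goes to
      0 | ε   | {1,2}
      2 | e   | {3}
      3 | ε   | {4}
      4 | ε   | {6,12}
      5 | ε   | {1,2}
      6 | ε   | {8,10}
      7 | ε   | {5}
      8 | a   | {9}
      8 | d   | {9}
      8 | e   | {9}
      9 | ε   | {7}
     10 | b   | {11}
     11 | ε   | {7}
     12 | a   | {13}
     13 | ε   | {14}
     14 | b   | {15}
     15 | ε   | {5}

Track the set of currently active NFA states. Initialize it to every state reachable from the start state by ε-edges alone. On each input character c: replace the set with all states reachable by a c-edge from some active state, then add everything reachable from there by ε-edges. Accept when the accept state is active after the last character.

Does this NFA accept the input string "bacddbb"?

Answer: REJECT

Derivation:
start: ε-closure({0}) = {0,1,2}
'b' @ 1: {}  — dead — no transitions
rest 'acddbb' ignored (set empty)
end set {} — state 1 not in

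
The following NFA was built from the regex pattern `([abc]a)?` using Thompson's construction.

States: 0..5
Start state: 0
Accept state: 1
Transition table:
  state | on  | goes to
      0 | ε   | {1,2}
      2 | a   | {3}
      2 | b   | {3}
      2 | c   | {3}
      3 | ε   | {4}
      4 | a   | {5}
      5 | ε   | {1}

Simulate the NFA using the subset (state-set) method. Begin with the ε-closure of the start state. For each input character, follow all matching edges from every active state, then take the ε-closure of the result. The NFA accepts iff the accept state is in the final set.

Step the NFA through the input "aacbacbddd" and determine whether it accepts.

Answer: REJECT

Trace:
S₀ = ε-closure({0}) = {0,1,2}
'a' @ 1: {3,4}
'a' @ 2: {1,5}  (accept∈set)
'c' @ 3: {}  — dead — no transitions
rest 'bacbddd' ignored (set empty)
end set {} — state 1 not in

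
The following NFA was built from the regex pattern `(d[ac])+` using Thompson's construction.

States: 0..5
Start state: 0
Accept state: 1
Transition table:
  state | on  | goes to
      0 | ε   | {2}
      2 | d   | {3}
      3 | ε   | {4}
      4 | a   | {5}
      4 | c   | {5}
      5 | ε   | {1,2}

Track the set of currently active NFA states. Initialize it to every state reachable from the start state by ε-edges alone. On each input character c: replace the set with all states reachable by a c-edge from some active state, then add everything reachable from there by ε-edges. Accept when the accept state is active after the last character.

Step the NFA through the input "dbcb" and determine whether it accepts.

Answer: REJECT

Steps:
S₀ = ε-closure({0}) = {0,2}
'd' @ 1: {3,4}
'b' @ 2: {}  — state set empty
rest 'cb' ignored (set empty)
end set {} — state 1 not in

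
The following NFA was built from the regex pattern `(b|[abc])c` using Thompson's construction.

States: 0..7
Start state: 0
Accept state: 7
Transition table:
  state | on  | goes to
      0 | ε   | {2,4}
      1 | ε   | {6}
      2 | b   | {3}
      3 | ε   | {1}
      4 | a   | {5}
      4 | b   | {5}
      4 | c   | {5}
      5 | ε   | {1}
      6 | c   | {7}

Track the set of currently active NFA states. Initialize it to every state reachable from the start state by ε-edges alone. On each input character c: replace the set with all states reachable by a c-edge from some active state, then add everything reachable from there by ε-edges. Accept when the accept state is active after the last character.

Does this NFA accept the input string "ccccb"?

S₀ = ε-closure({0}) = {0,2,4}
'c' @ 1: {1,5,6}
'c' @ 2: {7}  ✓accept
'c' @ 3: {}  — no active states
rest 'cb' ignored (set empty)
after full input: {}  (accept=7 not in)

Answer: REJECT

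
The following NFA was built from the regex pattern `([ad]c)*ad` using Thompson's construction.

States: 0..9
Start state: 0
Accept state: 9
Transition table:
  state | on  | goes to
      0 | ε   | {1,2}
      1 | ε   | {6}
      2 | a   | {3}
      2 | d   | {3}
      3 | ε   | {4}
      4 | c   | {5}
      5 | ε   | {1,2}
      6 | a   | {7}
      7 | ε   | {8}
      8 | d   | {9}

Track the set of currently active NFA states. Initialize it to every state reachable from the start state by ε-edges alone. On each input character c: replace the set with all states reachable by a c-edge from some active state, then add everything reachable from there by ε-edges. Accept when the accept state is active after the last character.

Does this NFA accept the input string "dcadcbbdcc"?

start: ε-closure({0}) = {0,1,2,6}
'd' @ 1: {3,4}
'c' @ 2: {1,2,5,6}
'a' @ 3: {3,4,7,8}
'd' @ 4: {9}  [accepting]
'c' @ 5: {}  — state set empty
rest 'bbdcc' ignored (set empty)
final: {}; accept 9 not in set

Answer: REJECT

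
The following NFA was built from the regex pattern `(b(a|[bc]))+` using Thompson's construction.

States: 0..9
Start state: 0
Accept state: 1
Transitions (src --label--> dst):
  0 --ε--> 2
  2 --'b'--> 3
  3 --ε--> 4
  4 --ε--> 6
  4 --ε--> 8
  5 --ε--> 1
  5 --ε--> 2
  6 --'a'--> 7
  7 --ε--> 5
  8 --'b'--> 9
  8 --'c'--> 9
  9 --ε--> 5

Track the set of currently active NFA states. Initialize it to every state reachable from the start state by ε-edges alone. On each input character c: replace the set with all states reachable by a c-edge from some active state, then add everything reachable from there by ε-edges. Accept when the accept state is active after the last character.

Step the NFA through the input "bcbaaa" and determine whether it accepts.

S₀ = ε-closure({0}) = {0,2}
'b' @ 1: {3,4,6,8}
'c' @ 2: {1,2,5,9}  (accept∈set)
'b' @ 3: {3,4,6,8}
'a' @ 4: {1,2,5,7}  (accept∈set)
'a' @ 5: {}  — state set empty
rest 'a' ignored (set empty)
final: {}; accept 1 not in set

Answer: REJECT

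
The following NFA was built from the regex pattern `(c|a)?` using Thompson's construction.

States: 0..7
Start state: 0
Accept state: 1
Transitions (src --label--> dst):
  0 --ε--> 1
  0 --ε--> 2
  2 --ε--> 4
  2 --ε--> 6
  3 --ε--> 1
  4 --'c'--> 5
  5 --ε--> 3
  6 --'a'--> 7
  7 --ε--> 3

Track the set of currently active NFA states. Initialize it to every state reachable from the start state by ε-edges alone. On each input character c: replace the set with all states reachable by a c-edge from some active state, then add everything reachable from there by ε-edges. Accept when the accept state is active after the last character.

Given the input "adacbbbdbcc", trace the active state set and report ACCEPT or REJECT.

Answer: REJECT

Steps:
S₀ = ε-closure({0}) = {0,1,2,4,6}
'a' @ 1: {1,3,7}  ✓accept
'd' @ 2: {}  — state set empty
rest 'acbbbdbcc' ignored (set empty)
after full input: {}  (accept=1 not in)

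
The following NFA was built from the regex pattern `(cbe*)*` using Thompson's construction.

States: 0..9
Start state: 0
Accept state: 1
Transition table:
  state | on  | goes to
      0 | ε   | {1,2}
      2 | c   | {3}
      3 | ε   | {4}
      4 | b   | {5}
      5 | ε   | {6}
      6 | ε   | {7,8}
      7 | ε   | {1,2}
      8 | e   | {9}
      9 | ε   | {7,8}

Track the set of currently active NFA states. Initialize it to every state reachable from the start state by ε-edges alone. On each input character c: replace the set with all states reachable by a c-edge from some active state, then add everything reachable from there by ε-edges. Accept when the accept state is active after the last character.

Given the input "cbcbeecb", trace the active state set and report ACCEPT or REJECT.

initial (ε-close {0}): {0,1,2}
'c' @ 1: {3,4}
'b' @ 2: {1,2,5,6,7,8}  ✓accept
'c' @ 3: {3,4}
'b' @ 4: {1,2,5,6,7,8}  ✓accept
'e' @ 5: {1,2,7,8,9}  ✓accept
'e' @ 6: {1,2,7,8,9}  ✓accept
'c' @ 7: {3,4}
'b' @ 8: {1,2,5,6,7,8}  ✓accept
end set {1,2,5,6,7,8} — state 1 in

Answer: ACCEPT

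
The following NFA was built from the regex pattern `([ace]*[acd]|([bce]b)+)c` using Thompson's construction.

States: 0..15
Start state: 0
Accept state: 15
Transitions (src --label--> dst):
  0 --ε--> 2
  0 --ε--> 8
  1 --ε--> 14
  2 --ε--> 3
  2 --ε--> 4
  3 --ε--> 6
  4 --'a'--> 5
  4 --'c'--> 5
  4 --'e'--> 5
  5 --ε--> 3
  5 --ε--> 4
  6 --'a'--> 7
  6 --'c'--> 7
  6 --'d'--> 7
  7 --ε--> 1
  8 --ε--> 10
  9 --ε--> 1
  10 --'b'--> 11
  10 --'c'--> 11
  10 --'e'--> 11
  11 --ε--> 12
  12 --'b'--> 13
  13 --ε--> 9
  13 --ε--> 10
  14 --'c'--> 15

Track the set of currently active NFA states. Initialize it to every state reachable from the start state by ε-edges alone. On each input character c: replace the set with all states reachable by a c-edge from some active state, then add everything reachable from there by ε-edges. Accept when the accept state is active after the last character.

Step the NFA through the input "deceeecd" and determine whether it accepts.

Answer: REJECT

Trace:
initial (ε-close {0}): {0,2,3,4,6,8,10}
'd' @ 1: {1,7,14}
'e' @ 2: {}  — no active states
rest 'ceeecd' ignored (set empty)
final: {}; accept 15 not in set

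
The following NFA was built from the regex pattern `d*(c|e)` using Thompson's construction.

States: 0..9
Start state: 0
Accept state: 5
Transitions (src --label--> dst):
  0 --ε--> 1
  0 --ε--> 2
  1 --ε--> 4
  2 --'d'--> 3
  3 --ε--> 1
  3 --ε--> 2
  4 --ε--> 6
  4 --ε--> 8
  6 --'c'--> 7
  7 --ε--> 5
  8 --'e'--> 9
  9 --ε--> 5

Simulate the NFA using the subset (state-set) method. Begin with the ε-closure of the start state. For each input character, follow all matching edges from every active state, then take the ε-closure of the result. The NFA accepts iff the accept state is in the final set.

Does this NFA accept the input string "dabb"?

Answer: REJECT

Trace:
initial (ε-close {0}): {0,1,2,4,6,8}
'd' @ 1: {1,2,3,4,6,8}
'a' @ 2: {}  — state set empty
rest 'bb' ignored (set empty)
final: {}; accept 5 not in set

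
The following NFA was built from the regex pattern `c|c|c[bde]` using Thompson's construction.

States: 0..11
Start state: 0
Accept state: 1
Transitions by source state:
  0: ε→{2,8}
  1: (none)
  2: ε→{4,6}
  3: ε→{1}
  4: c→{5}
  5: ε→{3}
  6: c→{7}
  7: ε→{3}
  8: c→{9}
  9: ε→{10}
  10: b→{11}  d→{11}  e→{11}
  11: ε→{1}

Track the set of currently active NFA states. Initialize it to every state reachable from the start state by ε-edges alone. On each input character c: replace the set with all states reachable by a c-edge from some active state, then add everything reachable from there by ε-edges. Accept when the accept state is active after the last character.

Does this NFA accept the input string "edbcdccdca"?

initial (ε-close {0}): {0,2,4,6,8}
'e' @ 1: {}  — state set empty
rest 'dbcdccdca' ignored (set empty)
after full input: {}  (accept=1 not in)

Answer: REJECT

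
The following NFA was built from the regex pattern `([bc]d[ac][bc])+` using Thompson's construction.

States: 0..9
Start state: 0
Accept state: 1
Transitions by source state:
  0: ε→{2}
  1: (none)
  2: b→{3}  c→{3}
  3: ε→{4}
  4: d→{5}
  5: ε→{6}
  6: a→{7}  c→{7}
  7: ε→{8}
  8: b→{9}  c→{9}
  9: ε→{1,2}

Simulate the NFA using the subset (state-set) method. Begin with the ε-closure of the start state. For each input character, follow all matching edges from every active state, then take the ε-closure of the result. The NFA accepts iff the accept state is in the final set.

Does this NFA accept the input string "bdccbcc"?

start: ε-closure({0}) = {0,2}
'b' @ 1: {3,4}
'd' @ 2: {5,6}
'c' @ 3: {7,8}
'c' @ 4: {1,2,9}  [accepting]
'b' @ 5: {3,4}
'c' @ 6: {}  — state set empty
rest 'c' ignored (set empty)
final: {}; accept 1 not in set

Answer: REJECT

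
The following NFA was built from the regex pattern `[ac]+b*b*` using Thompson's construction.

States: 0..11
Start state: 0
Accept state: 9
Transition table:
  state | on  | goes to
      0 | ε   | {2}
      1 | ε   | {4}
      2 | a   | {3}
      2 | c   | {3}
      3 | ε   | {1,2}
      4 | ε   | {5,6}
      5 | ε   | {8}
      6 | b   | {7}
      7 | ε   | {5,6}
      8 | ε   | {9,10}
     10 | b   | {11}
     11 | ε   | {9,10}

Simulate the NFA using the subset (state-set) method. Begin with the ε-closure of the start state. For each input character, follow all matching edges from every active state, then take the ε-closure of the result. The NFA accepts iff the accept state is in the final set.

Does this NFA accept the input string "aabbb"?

Answer: ACCEPT

Derivation:
start: ε-closure({0}) = {0,2}
'a' @ 1: {1,2,3,4,5,6,8,9,10}  [accepting]
'a' @ 2: {1,2,3,4,5,6,8,9,10}  [accepting]
'b' @ 3: {5,6,7,8,9,10,11}  [accepting]
'b' @ 4: {5,6,7,8,9,10,11}  [accepting]
'b' @ 5: {5,6,7,8,9,10,11}  [accepting]
end set {5,6,7,8,9,10,11} — state 9 in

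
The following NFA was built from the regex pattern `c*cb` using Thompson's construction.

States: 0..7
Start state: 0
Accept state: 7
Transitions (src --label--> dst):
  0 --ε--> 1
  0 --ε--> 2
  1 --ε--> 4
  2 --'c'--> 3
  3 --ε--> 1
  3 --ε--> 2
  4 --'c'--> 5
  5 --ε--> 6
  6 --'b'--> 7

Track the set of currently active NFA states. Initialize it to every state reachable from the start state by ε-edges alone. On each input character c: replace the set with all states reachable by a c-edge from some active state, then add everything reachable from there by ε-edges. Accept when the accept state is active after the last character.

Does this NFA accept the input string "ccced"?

initial (ε-close {0}): {0,1,2,4}
'c' @ 1: {1,2,3,4,5,6}
'c' @ 2: {1,2,3,4,5,6}
'c' @ 3: {1,2,3,4,5,6}
'e' @ 4: {}  — no active states
rest 'd' ignored (set empty)
after full input: {}  (accept=7 not in)

Answer: REJECT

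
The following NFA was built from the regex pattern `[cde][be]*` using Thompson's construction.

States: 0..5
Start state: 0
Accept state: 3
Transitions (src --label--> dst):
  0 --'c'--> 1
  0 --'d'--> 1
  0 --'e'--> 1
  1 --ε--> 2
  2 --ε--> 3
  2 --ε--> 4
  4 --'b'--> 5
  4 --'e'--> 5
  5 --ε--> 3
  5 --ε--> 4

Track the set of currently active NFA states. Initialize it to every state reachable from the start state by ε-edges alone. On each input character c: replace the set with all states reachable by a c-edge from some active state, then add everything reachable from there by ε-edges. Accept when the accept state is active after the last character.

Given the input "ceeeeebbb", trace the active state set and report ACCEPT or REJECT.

start: ε-closure({0}) = {0}
'c' @ 1: {1,2,3,4}  (accept∈set)
'e' @ 2: {3,4,5}  (accept∈set)
'e' @ 3: {3,4,5}  (accept∈set)
'e' @ 4: {3,4,5}  (accept∈set)
'e' @ 5: {3,4,5}  (accept∈set)
'e' @ 6: {3,4,5}  (accept∈set)
'b' @ 7: {3,4,5}  (accept∈set)
'b' @ 8: {3,4,5}  (accept∈set)
'b' @ 9: {3,4,5}  (accept∈set)
final: {3,4,5}; accept 3 in set

Answer: ACCEPT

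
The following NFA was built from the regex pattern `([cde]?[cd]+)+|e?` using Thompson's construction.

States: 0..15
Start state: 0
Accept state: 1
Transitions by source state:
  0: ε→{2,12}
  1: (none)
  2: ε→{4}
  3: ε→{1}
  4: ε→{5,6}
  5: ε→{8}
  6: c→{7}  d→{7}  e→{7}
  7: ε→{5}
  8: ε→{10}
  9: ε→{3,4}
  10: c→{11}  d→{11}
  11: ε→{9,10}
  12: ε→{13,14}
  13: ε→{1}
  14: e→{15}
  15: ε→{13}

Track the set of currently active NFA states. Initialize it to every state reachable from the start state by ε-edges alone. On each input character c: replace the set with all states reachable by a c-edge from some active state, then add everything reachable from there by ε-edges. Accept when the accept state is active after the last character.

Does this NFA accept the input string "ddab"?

S₀ = ε-closure({0}) = {0,1,2,4,5,6,8,10,12,13,14}
'd' @ 1: {1,3,4,5,6,7,8,9,10,11}  [accepting]
'd' @ 2: {1,3,4,5,6,7,8,9,10,11}  [accepting]
'a' @ 3: {}  — state set empty
rest 'b' ignored (set empty)
final: {}; accept 1 not in set

Answer: REJECT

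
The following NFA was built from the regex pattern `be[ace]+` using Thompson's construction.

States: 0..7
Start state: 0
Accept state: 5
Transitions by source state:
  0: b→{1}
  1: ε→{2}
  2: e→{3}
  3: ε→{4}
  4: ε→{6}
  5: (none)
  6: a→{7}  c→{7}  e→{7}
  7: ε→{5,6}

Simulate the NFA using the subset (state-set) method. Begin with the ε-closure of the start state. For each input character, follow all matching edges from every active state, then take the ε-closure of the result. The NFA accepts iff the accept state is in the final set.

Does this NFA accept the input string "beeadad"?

Answer: REJECT

Trace:
S₀ = ε-closure({0}) = {0}
'b' @ 1: {1,2}
'e' @ 2: {3,4,6}
'e' @ 3: {5,6,7}  [accepting]
'a' @ 4: {5,6,7}  [accepting]
'd' @ 5: {}  — no active states
rest 'ad' ignored (set empty)
final: {}; accept 5 not in set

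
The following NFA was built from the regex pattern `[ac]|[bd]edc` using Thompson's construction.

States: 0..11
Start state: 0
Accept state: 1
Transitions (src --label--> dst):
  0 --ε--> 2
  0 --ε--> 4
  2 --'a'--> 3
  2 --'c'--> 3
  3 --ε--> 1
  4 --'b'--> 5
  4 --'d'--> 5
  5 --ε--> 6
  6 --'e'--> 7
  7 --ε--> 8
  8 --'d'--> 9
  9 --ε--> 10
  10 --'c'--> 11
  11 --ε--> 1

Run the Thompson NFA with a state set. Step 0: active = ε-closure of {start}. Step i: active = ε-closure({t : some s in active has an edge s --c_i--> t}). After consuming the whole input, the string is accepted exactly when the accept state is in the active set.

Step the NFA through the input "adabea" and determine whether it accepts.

initial (ε-close {0}): {0,2,4}
'a' @ 1: {1,3}  [accepting]
'd' @ 2: {}  — dead — no transitions
rest 'abea' ignored (set empty)
after full input: {}  (accept=1 not in)

Answer: REJECT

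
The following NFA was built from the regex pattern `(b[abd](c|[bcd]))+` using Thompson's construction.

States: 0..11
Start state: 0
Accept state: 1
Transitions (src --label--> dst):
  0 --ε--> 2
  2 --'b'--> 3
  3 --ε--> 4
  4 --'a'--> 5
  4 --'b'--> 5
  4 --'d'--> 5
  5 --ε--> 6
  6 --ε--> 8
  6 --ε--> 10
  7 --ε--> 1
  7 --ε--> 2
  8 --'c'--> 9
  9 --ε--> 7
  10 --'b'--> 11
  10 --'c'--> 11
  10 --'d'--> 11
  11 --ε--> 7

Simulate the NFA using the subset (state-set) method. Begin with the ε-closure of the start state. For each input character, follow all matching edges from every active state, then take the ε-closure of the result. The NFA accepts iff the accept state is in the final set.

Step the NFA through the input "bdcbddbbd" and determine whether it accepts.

Answer: ACCEPT

Steps:
start: ε-closure({0}) = {0,2}
'b' @ 1: {3,4}
'd' @ 2: {5,6,8,10}
'c' @ 3: {1,2,7,9,11}  ✓accept
'b' @ 4: {3,4}
'd' @ 5: {5,6,8,10}
'd' @ 6: {1,2,7,11}  ✓accept
'b' @ 7: {3,4}
'b' @ 8: {5,6,8,10}
'd' @ 9: {1,2,7,11}  ✓accept
final: {1,2,7,11}; accept 1 in set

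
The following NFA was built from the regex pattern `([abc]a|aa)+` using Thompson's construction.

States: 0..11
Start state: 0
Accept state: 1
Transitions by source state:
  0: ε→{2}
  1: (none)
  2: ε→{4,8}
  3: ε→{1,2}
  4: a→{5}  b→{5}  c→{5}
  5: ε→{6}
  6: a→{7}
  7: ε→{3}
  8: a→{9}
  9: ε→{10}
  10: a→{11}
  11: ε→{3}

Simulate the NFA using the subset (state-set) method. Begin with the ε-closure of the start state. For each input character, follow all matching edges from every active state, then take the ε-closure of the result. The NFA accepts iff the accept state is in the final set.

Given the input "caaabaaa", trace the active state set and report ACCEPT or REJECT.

S₀ = ε-closure({0}) = {0,2,4,8}
'c' @ 1: {5,6}
'a' @ 2: {1,2,3,4,7,8}  (accept∈set)
'a' @ 3: {5,6,9,10}
'a' @ 4: {1,2,3,4,7,8,11}  (accept∈set)
'b' @ 5: {5,6}
'a' @ 6: {1,2,3,4,7,8}  (accept∈set)
'a' @ 7: {5,6,9,10}
'a' @ 8: {1,2,3,4,7,8,11}  (accept∈set)
after full input: {1,2,3,4,7,8,11}  (accept=1 in)

Answer: ACCEPT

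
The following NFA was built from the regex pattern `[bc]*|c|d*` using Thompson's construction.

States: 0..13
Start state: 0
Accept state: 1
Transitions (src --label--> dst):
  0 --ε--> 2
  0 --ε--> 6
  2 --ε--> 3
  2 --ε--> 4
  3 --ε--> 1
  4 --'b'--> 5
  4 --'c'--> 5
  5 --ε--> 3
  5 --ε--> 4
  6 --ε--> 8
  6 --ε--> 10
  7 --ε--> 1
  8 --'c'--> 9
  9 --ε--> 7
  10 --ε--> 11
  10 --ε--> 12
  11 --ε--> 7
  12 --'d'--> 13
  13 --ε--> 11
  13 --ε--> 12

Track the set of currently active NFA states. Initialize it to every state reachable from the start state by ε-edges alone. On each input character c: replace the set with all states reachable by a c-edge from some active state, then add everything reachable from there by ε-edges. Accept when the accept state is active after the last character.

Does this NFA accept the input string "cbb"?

initial (ε-close {0}): {0,1,2,3,4,6,7,8,10,11,12}
'c' @ 1: {1,3,4,5,7,9}  (accept∈set)
'b' @ 2: {1,3,4,5}  (accept∈set)
'b' @ 3: {1,3,4,5}  (accept∈set)
after full input: {1,3,4,5}  (accept=1 in)

Answer: ACCEPT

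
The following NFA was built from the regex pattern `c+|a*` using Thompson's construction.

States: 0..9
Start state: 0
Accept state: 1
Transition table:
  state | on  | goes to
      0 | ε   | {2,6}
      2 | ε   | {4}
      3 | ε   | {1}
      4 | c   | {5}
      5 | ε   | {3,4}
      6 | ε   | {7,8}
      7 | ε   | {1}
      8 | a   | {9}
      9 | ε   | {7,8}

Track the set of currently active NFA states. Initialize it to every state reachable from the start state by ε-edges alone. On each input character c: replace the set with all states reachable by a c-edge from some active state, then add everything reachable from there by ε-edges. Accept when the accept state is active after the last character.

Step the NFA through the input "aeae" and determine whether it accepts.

Answer: REJECT

Derivation:
S₀ = ε-closure({0}) = {0,1,2,4,6,7,8}
'a' @ 1: {1,7,8,9}  ✓accept
'e' @ 2: {}  — dead — no transitions
rest 'ae' ignored (set empty)
end set {} — state 1 not in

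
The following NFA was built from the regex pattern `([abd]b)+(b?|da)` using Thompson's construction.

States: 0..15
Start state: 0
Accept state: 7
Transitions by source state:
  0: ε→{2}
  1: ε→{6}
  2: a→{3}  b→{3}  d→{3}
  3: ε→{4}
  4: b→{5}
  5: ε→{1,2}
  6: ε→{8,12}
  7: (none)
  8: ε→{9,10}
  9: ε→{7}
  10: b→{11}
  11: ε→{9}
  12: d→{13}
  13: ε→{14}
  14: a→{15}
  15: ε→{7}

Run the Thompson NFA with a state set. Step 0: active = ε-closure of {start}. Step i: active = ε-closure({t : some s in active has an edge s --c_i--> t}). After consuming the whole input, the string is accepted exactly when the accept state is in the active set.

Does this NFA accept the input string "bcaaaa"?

S₀ = ε-closure({0}) = {0,2}
'b' @ 1: {3,4}
'c' @ 2: {}  — state set empty
rest 'aaaa' ignored (set empty)
final: {}; accept 7 not in set

Answer: REJECT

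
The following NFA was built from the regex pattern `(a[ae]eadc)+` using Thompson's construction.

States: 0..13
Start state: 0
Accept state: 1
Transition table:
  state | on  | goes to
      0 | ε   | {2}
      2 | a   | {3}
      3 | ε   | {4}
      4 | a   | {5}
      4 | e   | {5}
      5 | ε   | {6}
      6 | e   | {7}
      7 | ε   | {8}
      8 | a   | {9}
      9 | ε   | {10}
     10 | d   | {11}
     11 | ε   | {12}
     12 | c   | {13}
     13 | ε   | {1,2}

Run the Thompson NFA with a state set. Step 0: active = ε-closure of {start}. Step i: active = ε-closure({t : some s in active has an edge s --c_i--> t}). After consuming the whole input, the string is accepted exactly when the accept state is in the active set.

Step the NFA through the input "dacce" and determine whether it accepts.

Answer: REJECT

Derivation:
initial (ε-close {0}): {0,2}
'd' @ 1: {}  — dead — no transitions
rest 'acce' ignored (set empty)
final: {}; accept 1 not in set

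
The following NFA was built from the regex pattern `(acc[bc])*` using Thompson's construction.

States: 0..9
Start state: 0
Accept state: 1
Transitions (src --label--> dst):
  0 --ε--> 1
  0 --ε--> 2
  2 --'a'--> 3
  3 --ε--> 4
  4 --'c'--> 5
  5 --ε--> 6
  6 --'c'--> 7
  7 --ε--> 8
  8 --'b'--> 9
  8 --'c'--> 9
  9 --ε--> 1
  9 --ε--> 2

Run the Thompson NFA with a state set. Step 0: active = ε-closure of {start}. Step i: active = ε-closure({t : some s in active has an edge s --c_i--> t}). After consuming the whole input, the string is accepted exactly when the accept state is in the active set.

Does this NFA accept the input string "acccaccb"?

Answer: ACCEPT

Derivation:
S₀ = ε-closure({0}) = {0,1,2}
'a' @ 1: {3,4}
'c' @ 2: {5,6}
'c' @ 3: {7,8}
'c' @ 4: {1,2,9}  ✓accept
'a' @ 5: {3,4}
'c' @ 6: {5,6}
'c' @ 7: {7,8}
'b' @ 8: {1,2,9}  ✓accept
final: {1,2,9}; accept 1 in set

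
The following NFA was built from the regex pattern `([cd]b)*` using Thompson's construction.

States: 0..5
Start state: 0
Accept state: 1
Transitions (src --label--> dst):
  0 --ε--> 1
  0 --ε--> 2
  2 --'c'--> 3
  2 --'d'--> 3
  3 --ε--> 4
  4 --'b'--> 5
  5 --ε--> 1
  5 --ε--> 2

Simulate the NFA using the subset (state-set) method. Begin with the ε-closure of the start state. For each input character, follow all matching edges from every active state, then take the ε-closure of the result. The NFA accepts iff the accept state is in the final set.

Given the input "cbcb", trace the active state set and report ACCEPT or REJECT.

S₀ = ε-closure({0}) = {0,1,2}
'c' @ 1: {3,4}
'b' @ 2: {1,2,5}  ✓accept
'c' @ 3: {3,4}
'b' @ 4: {1,2,5}  ✓accept
end set {1,2,5} — state 1 in

Answer: ACCEPT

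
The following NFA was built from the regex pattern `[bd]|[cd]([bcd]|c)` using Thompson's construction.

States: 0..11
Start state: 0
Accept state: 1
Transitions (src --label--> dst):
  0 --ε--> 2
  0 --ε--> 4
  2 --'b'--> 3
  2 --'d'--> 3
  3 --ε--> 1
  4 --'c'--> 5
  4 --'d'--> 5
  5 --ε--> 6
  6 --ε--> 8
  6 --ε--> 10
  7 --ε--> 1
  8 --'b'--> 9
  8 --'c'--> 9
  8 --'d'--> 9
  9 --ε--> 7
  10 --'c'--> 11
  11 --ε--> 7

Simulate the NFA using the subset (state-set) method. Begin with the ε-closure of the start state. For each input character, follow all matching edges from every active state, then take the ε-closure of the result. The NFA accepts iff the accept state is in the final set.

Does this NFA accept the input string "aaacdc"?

Answer: REJECT

Derivation:
start: ε-closure({0}) = {0,2,4}
'a' @ 1: {}  — no active states
rest 'aacdc' ignored (set empty)
after full input: {}  (accept=1 not in)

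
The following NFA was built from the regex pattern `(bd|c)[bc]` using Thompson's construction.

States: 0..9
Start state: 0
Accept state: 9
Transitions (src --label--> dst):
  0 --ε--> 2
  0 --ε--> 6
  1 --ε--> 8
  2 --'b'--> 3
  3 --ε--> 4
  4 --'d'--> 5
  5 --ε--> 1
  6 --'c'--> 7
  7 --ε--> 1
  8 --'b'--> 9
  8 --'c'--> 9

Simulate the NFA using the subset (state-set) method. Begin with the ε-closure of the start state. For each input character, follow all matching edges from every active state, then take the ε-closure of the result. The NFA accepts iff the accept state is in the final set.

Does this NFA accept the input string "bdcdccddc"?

Answer: REJECT

Steps:
initial (ε-close {0}): {0,2,6}
'b' @ 1: {3,4}
'd' @ 2: {1,5,8}
'c' @ 3: {9}  ✓accept
'd' @ 4: {}  — dead — no transitions
rest 'ccddc' ignored (set empty)
after full input: {}  (accept=9 not in)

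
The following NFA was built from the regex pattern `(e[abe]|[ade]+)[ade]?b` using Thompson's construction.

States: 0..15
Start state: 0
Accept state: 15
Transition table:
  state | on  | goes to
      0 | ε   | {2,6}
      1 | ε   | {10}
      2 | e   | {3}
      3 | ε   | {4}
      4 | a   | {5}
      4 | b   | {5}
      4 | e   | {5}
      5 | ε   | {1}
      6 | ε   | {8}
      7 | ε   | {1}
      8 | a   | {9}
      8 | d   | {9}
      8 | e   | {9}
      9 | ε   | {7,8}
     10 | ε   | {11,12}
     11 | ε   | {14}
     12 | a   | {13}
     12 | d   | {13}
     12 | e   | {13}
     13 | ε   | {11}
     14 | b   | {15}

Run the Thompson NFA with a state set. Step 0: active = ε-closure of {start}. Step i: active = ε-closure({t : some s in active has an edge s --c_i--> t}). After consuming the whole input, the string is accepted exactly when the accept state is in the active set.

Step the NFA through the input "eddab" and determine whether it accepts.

Answer: ACCEPT

Derivation:
initial (ε-close {0}): {0,2,6,8}
'e' @ 1: {1,3,4,7,8,9,10,11,12,14}
'd' @ 2: {1,7,8,9,10,11,12,13,14}
'd' @ 3: {1,7,8,9,10,11,12,13,14}
'a' @ 4: {1,7,8,9,10,11,12,13,14}
'b' @ 5: {15}  ✓accept
final: {15}; accept 15 in set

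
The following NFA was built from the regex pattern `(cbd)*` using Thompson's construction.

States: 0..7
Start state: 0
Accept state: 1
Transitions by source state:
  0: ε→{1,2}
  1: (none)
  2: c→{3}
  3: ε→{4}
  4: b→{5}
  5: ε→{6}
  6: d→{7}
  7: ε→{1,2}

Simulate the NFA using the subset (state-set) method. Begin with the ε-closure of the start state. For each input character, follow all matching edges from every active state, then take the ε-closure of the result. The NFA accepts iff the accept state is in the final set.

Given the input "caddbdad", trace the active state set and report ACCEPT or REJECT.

initial (ε-close {0}): {0,1,2}
'c' @ 1: {3,4}
'a' @ 2: {}  — state set empty
rest 'ddbdad' ignored (set empty)
after full input: {}  (accept=1 not in)

Answer: REJECT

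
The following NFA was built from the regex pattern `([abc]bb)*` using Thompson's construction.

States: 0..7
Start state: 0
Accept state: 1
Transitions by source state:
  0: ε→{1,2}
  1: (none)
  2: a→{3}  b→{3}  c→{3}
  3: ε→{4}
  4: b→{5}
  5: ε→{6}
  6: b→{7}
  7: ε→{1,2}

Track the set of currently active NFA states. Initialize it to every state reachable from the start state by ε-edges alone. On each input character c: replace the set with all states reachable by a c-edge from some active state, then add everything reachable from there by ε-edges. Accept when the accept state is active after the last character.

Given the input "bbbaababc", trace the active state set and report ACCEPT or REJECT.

Answer: REJECT

Derivation:
start: ε-closure({0}) = {0,1,2}
'b' @ 1: {3,4}
'b' @ 2: {5,6}
'b' @ 3: {1,2,7}  ✓accept
'a' @ 4: {3,4}
'a' @ 5: {}  — state set empty
rest 'babc' ignored (set empty)
end set {} — state 1 not in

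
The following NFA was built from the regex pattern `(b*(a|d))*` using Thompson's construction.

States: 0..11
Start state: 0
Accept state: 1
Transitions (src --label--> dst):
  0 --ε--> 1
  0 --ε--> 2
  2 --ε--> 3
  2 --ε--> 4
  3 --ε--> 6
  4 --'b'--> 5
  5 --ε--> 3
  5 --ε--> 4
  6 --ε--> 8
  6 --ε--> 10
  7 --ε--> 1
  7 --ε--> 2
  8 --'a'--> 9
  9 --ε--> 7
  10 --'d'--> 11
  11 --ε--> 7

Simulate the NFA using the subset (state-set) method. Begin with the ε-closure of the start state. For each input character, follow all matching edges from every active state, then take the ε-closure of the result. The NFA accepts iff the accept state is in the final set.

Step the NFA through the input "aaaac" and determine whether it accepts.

S₀ = ε-closure({0}) = {0,1,2,3,4,6,8,10}
'a' @ 1: {1,2,3,4,6,7,8,9,10}  [accepting]
'a' @ 2: {1,2,3,4,6,7,8,9,10}  [accepting]
'a' @ 3: {1,2,3,4,6,7,8,9,10}  [accepting]
'a' @ 4: {1,2,3,4,6,7,8,9,10}  [accepting]
'c' @ 5: {}  — no active states
final: {}; accept 1 not in set

Answer: REJECT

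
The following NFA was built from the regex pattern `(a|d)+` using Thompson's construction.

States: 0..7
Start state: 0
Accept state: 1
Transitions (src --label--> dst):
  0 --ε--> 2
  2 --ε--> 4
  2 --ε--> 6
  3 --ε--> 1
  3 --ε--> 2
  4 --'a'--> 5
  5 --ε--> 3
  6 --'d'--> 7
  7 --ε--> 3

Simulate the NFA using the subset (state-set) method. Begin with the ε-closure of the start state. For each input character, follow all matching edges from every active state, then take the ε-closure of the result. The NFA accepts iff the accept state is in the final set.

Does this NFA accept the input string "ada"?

initial (ε-close {0}): {0,2,4,6}
'a' @ 1: {1,2,3,4,5,6}  [accepting]
'd' @ 2: {1,2,3,4,6,7}  [accepting]
'a' @ 3: {1,2,3,4,5,6}  [accepting]
after full input: {1,2,3,4,5,6}  (accept=1 in)

Answer: ACCEPT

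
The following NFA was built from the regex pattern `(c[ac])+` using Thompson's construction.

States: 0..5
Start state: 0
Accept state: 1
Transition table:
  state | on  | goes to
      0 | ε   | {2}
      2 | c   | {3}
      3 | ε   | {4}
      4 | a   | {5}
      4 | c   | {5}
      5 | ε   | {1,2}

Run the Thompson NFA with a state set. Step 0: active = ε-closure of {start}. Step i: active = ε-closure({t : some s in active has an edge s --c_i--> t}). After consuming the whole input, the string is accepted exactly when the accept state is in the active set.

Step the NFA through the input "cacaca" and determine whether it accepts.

start: ε-closure({0}) = {0,2}
'c' @ 1: {3,4}
'a' @ 2: {1,2,5}  ✓accept
'c' @ 3: {3,4}
'a' @ 4: {1,2,5}  ✓accept
'c' @ 5: {3,4}
'a' @ 6: {1,2,5}  ✓accept
end set {1,2,5} — state 1 in

Answer: ACCEPT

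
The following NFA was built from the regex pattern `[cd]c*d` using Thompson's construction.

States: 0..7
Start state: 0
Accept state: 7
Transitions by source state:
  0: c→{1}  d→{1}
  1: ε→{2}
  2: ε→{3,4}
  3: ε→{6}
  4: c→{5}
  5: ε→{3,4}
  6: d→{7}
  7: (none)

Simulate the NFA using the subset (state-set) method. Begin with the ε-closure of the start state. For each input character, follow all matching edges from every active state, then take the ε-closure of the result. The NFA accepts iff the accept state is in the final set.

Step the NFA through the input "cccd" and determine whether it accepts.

S₀ = ε-closure({0}) = {0}
'c' @ 1: {1,2,3,4,6}
'c' @ 2: {3,4,5,6}
'c' @ 3: {3,4,5,6}
'd' @ 4: {7}  ✓accept
final: {7}; accept 7 in set

Answer: ACCEPT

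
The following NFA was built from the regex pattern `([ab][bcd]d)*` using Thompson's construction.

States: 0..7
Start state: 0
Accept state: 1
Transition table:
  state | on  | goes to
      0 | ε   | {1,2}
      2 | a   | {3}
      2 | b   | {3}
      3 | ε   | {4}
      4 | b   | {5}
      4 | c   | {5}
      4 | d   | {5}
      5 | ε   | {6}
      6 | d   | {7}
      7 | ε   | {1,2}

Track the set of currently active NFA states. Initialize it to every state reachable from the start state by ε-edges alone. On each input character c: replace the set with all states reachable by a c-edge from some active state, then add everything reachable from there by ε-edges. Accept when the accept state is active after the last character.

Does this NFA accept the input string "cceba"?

S₀ = ε-closure({0}) = {0,1,2}
'c' @ 1: {}  — no active states
rest 'ceba' ignored (set empty)
after full input: {}  (accept=1 not in)

Answer: REJECT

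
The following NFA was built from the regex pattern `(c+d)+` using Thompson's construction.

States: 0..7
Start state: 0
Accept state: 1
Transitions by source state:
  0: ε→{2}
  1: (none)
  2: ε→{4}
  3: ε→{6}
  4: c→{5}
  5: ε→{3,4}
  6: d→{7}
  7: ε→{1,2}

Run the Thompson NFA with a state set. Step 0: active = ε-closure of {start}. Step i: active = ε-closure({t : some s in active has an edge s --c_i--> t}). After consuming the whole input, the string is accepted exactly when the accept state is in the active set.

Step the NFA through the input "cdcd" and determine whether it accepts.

start: ε-closure({0}) = {0,2,4}
'c' @ 1: {3,4,5,6}
'd' @ 2: {1,2,4,7}  [accepting]
'c' @ 3: {3,4,5,6}
'd' @ 4: {1,2,4,7}  [accepting]
end set {1,2,4,7} — state 1 in

Answer: ACCEPT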